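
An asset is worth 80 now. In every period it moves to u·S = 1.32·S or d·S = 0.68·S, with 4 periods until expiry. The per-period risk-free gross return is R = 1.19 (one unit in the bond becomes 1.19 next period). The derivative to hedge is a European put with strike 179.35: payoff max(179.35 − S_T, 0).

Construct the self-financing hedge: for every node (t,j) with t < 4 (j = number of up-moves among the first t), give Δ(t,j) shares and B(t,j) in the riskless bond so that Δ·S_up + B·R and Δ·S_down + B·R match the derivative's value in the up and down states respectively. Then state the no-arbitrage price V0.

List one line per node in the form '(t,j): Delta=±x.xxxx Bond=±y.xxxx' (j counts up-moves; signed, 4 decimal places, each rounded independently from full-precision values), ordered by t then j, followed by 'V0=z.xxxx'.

(0,0): Delta=-0.6274 Bond=72.4042
(1,0): Delta=-1.0000 Bond=106.4291
(1,1): Delta=-0.5785 Bond=80.9946
(2,0): Delta=-1.0000 Bond=126.6507
(2,1): Delta=-1.0000 Bond=126.6507
(2,2): Delta=-0.5232 Bond=88.6684
(3,0): Delta=-1.0000 Bond=150.7143
(3,1): Delta=-1.0000 Bond=150.7143
(3,2): Delta=-1.0000 Bond=150.7143
(3,3): Delta=-0.4605 Bond=93.9941
V0=22.2103

Since d<R<u, set p* = (R−d)/(u−d) = 0.7969; price each node as the discounted p*-expectation of its children.
At expiry t=4: V(4,0)=162.2449, V(4,1)=146.1460, V(4,2)=114.8951, V(4,3)=54.2317, V(4,4)=0.0000
  t=3,j=0: stock 25.1546 → up 33.2040 (V=146.1460), down 17.1051 (V=162.2449). Price 125.5597; hedge Δ=-1.0000, bond B=150.7143.
  t=3,j=1: stock 48.8294 → up 64.4549 (V=114.8951), down 33.2040 (V=146.1460). Price 101.8848; hedge Δ=-1.0000, bond B=150.7143.
  t=3,j=2: stock 94.7866 → up 125.1183 (V=54.2317), down 64.4549 (V=114.8951). Price 55.9277; hedge Δ=-1.0000, bond B=150.7143.
  t=3,j=3: stock 183.9974 → up 242.8766 (V=0.0000), down 125.1183 (V=54.2317). Price 9.2570; hedge Δ=-0.4605, bond B=93.9941.
  t=2,j=0: stock 36.9920 → up 48.8294 (V=101.8848), down 25.1546 (V=125.5597). Price 89.6587; hedge Δ=-1.0000, bond B=126.6507.
  t=2,j=1: stock 71.8080 → up 94.7866 (V=55.9277), down 48.8294 (V=101.8848). Price 54.8427; hedge Δ=-1.0000, bond B=126.6507.
  t=2,j=2: stock 139.3920 → up 183.9974 (V=9.2570), down 94.7866 (V=55.9277). Price 15.7454; hedge Δ=-0.5232, bond B=88.6684.
  t=1,j=0: stock 54.4000 → up 71.8080 (V=54.8427), down 36.9920 (V=89.6587). Price 52.0291; hedge Δ=-1.0000, bond B=106.4291.
  t=1,j=1: stock 105.6000 → up 139.3920 (V=15.7454), down 71.8080 (V=54.8427). Price 19.9050; hedge Δ=-0.5785, bond B=80.9946.
  t=0,j=0: stock 80.0000 → up 105.6000 (V=19.9050), down 54.4000 (V=52.0291). Price 22.2103; hedge Δ=-0.6274, bond B=72.4042.
Root portfolio cost Δ·80+B reproduces V0=22.2103.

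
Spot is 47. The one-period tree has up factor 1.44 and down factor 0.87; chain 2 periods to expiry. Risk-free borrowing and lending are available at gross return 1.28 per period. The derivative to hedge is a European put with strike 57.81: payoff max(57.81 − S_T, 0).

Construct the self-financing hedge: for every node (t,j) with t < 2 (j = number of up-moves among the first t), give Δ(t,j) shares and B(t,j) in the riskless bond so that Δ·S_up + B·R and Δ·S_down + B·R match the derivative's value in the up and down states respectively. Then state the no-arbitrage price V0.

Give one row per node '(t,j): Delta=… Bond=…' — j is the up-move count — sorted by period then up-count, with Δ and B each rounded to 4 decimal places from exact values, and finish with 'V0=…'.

(0,0): Delta=-0.1820 Bond=9.6242
(1,0): Delta=-0.9540 Bond=43.8863
(1,1): Delta=0.0000 Bond=0.0000
V0=1.0694

The replicating-portfolio and risk-neutral prices coincide; use p* = (1.28−0.87)/(1.44−0.87) = 0.7193 for the latter.
At expiry t=2: V(2,0)=22.2357, V(2,1)=0.0000, V(2,2)=0.0000
  t=1,j=0: stock 40.8900 → up 58.8816 (V=0.0000), down 35.5743 (V=22.2357). Price 4.8762; hedge Δ=-0.9540, bond B=43.8863.
  t=1,j=1: stock 67.6800 → up 97.4592 (V=0.0000), down 58.8816 (V=0.0000). Price 0.0000; hedge Δ=0.0000, bond B=0.0000.
  t=0,j=0: stock 47.0000 → up 67.6800 (V=0.0000), down 40.8900 (V=4.8762). Price 1.0694; hedge Δ=-0.1820, bond B=9.6242.
Each (Δ,B) replicates both successor values, so the strategy is self-financing and V0 is arbitrage-free.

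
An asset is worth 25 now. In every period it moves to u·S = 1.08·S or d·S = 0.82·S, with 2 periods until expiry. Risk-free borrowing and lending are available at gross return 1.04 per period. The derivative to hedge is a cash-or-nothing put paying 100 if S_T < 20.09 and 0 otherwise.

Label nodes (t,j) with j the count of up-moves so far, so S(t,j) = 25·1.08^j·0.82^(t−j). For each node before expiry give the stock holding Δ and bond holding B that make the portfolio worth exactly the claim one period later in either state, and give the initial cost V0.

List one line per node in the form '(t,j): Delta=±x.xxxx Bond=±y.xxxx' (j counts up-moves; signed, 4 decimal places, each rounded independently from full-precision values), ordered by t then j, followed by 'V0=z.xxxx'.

Risk-neutral probability p* = (R−d)/(u−d) = (1.04−0.82)/(1.08−0.82) = 0.8462.
Terminal values V(2,·): V(2,0)=100.0000, V(2,1)=0.0000, V(2,2)=0.0000
  t=1,j=0: stock 20.5000 → up 22.1400 (V=0.0000), down 16.8100 (V=100.0000). Price 14.7929; hedge Δ=-18.7617, bond B=399.4083.
  t=1,j=1: stock 27.0000 → up 29.1600 (V=0.0000), down 22.1400 (V=0.0000). Price 0.0000; hedge Δ=0.0000, bond B=0.0000.
  t=0,j=0: stock 25.0000 → up 27.0000 (V=0.0000), down 20.5000 (V=14.7929). Price 2.1883; hedge Δ=-2.2758, bond B=59.0841.
The time-0 hedge costs 2.1883, which is the no-arbitrage price.

(0,0): Delta=-2.2758 Bond=59.0841
(1,0): Delta=-18.7617 Bond=399.4083
(1,1): Delta=0.0000 Bond=0.0000
V0=2.1883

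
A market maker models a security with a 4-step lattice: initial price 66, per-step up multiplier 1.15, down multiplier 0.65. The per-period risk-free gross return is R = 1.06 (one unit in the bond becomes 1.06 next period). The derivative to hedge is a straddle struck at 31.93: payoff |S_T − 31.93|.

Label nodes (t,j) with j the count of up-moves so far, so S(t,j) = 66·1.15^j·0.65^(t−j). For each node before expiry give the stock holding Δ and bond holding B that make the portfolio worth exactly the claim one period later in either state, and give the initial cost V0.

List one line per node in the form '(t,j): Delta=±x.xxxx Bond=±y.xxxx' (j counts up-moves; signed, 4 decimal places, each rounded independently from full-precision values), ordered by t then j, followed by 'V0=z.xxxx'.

Under the risk-neutral measure, an up-move has probability p* = (R−d)/(u−d) = 0.8200 and values discount at R = 1.06.
Terminal payoffs: V(4,0)=20.1486, V(4,1)=11.0860, V(4,2)=4.9479, V(4,3)=33.3155, V(4,4)=83.5044
(3,0): S=18.1253. Δ = (V_up−V_dn)/(S_up−S_dn) = (11.0860−20.1486)/(20.8440−11.7814) = -1.0000. V = [p*·11.0860 + (1−p*)·20.1486]/1.06 = 11.9974. B = V − Δ·S = 30.1226.
(3,1): S=32.0677. Δ = (V_up−V_dn)/(S_up−S_dn) = (4.9479−11.0860)/(36.8779−20.8440) = -0.3828. V = [p*·4.9479 + (1−p*)·11.0860]/1.06 = 5.7102. B = V − Δ·S = 17.9863.
(3,2): S=56.7352. Δ = (V_up−V_dn)/(S_up−S_dn) = (33.3155−4.9479)/(65.2455−36.8779) = 1.0000. V = [p*·33.3155 + (1−p*)·4.9479]/1.06 = 26.6126. B = V − Δ·S = -30.1226.
(3,3): S=100.3777. Δ = (V_up−V_dn)/(S_up−S_dn) = (83.5044−33.3155)/(115.4344−65.2455) = 1.0000. V = [p*·83.5044 + (1−p*)·33.3155]/1.06 = 70.2551. B = V − Δ·S = -30.1226.
(2,0): S=27.8850. Δ = (V_up−V_dn)/(S_up−S_dn) = (5.7102−11.9974)/(32.0677−18.1253) = -0.4509. V = [p*·5.7102 + (1−p*)·11.9974]/1.06 = 6.4546. B = V − Δ·S = 19.0291.
(2,1): S=49.3350. Δ = (V_up−V_dn)/(S_up−S_dn) = (26.6126−5.7102)/(56.7352−32.0677) = 0.8474. V = [p*·26.6126 + (1−p*)·5.7102]/1.06 = 21.5568. B = V − Δ·S = -20.2482.
(2,2): S=87.2850. Δ = (V_up−V_dn)/(S_up−S_dn) = (70.2551−26.6126)/(100.3777−56.7352) = 1.0000. V = [p*·70.2551 + (1−p*)·26.6126]/1.06 = 58.8674. B = V − Δ·S = -28.4176.
(1,0): S=42.9000. Δ = (V_up−V_dn)/(S_up−S_dn) = (21.5568−6.4546)/(49.3350−27.8850) = 0.7041. V = [p*·21.5568 + (1−p*)·6.4546]/1.06 = 17.7720. B = V − Δ·S = -12.4323.
(1,1): S=75.9000. Δ = (V_up−V_dn)/(S_up−S_dn) = (58.8674−21.5568)/(87.2850−49.3350) = 0.9832. V = [p*·58.8674 + (1−p*)·21.5568]/1.06 = 49.1995. B = V − Δ·S = -25.4218.
(0,0): S=66.0000. Δ = (V_up−V_dn)/(S_up−S_dn) = (49.1995−17.7720)/(75.9000−42.9000) = 0.9523. V = [p*·49.1995 + (1−p*)·17.7720]/1.06 = 41.0779. B = V − Δ·S = -21.7771.
Self-financing check: at every node Δ·S+B equals the discounted successor values.

(0,0): Delta=0.9523 Bond=-21.7771
(1,0): Delta=0.7041 Bond=-12.4323
(1,1): Delta=0.9832 Bond=-25.4218
(2,0): Delta=-0.4509 Bond=19.0291
(2,1): Delta=0.8474 Bond=-20.2482
(2,2): Delta=1.0000 Bond=-28.4176
(3,0): Delta=-1.0000 Bond=30.1226
(3,1): Delta=-0.3828 Bond=17.9863
(3,2): Delta=1.0000 Bond=-30.1226
(3,3): Delta=1.0000 Bond=-30.1226
V0=41.0779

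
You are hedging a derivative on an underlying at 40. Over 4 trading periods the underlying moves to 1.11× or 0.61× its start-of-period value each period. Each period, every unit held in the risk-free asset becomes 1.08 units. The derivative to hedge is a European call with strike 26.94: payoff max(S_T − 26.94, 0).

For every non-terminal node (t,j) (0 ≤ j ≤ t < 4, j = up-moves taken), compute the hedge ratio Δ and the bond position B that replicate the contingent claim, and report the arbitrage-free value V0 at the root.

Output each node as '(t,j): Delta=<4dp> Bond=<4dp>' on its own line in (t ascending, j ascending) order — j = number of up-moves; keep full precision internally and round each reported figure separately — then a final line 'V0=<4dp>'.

Risk-neutral probability p* = (R−d)/(u−d) = (1.08−0.61)/(1.11−0.61) = 0.9400.
Terminal values V(4,·): V(4,0)=0.0000, V(4,1)=0.0000, V(4,2)=0.0000, V(4,3)=6.4302, V(4,4)=33.7828
Node (3,0) S=9.0792: V=(p*·0.0000+(1−p*)·0.0000)/1.08=0.0000; Δ=(0.0000−0.0000)/(10.0780−5.5383)=0.0000; B=V−Δ·S=0.0000
Node (3,1) S=16.5212: V=(p*·0.0000+(1−p*)·0.0000)/1.08=0.0000; Δ=(0.0000−0.0000)/(18.3386−10.0780)=0.0000; B=V−Δ·S=0.0000
Node (3,2) S=30.0632: V=(p*·6.4302+(1−p*)·0.0000)/1.08=5.5967; Δ=(6.4302−0.0000)/(33.3702−18.3386)=0.4278; B=V−Δ·S=-7.2637
Node (3,3) S=54.7052: V=(p*·33.7828+(1−p*)·6.4302)/1.08=29.7608; Δ=(33.7828−6.4302)/(60.7228−33.3702)=1.0000; B=V−Δ·S=-24.9444
Node (2,0) S=14.8840: V=(p*·0.0000+(1−p*)·0.0000)/1.08=0.0000; Δ=(0.0000−0.0000)/(16.5212−9.0792)=0.0000; B=V−Δ·S=0.0000
Node (2,1) S=27.0840: V=(p*·5.5967+(1−p*)·0.0000)/1.08=4.8712; Δ=(5.5967−0.0000)/(30.0632−16.5212)=0.4133; B=V−Δ·S=-6.3221
Node (2,2) S=49.2840: V=(p*·29.7608+(1−p*)·5.5967)/1.08=26.2138; Δ=(29.7608−5.5967)/(54.7052−30.0632)=0.9806; B=V−Δ·S=-22.1144
Node (1,0) S=24.4000: V=(p*·4.8712+(1−p*)·0.0000)/1.08=4.2397; Δ=(4.8712−0.0000)/(27.0840−14.8840)=0.3993; B=V−Δ·S=-5.5026
Node (1,1) S=44.4000: V=(p*·26.2138+(1−p*)·4.8712)/1.08=23.0864; Δ=(26.2138−4.8712)/(49.2840−27.0840)=0.9614; B=V−Δ·S=-19.5990
Node (0,0) S=40.0000: V=(p*·23.0864+(1−p*)·4.2397)/1.08=20.3292; Δ=(23.0864−4.2397)/(44.4000−24.4000)=0.9423; B=V−Δ·S=-17.3641
Each (Δ,B) replicates both successor values, so the strategy is self-financing and V0 is arbitrage-free.

(0,0): Delta=0.9423 Bond=-17.3641
(1,0): Delta=0.3993 Bond=-5.5026
(1,1): Delta=0.9614 Bond=-19.5990
(2,0): Delta=0.0000 Bond=0.0000
(2,1): Delta=0.4133 Bond=-6.3221
(2,2): Delta=0.9806 Bond=-22.1144
(3,0): Delta=0.0000 Bond=0.0000
(3,1): Delta=0.0000 Bond=0.0000
(3,2): Delta=0.4278 Bond=-7.2637
(3,3): Delta=1.0000 Bond=-24.9444
V0=20.3292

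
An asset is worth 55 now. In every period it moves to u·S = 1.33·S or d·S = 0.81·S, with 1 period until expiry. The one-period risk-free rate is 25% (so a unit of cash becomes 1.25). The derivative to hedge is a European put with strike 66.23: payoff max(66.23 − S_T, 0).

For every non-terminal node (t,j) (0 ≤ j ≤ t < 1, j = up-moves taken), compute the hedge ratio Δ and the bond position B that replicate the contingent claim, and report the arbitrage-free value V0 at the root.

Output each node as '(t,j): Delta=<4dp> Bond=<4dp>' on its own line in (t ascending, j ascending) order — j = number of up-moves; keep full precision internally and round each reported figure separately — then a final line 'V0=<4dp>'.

(0,0): Delta=-0.7580 Bond=44.3606
V0=2.6683

The replicating-portfolio and risk-neutral prices coincide; use p* = (1.25−0.81)/(1.33−0.81) = 0.8462 for the latter.
Terminal values V(1,·): V(1,0)=21.6800, V(1,1)=0.0000
Node (0,0) S=55.0000: V=(p*·0.0000+(1−p*)·21.6800)/1.25=2.6683; Δ=(0.0000−21.6800)/(73.1500−44.5500)=-0.7580; B=V−Δ·S=44.3606
The time-0 hedge costs 2.6683, which is the no-arbitrage price.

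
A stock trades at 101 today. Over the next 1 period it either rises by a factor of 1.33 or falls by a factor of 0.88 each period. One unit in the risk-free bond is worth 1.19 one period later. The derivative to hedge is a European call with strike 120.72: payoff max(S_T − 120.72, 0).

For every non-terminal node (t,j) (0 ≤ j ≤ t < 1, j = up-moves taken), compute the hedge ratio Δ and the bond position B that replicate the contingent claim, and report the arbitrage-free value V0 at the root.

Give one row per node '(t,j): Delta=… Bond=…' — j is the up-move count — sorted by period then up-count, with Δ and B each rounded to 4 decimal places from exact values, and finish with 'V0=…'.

No-arbitrage ⇒ martingale measure with p* = (R−d)/(u−d) = 0.6889.
At expiry t=1: V(1,0)=0.0000, V(1,1)=13.6100
(0,0): S=101.0000. Δ = (V_up−V_dn)/(S_up−S_dn) = (13.6100−0.0000)/(134.3300−88.8800) = 0.2994. V = [p*·13.6100 + (1−p*)·0.0000]/1.19 = 7.8788. B = V − Δ·S = -22.3656.
Root portfolio cost Δ·101+B reproduces V0=7.8788.

(0,0): Delta=0.2994 Bond=-22.3656
V0=7.8788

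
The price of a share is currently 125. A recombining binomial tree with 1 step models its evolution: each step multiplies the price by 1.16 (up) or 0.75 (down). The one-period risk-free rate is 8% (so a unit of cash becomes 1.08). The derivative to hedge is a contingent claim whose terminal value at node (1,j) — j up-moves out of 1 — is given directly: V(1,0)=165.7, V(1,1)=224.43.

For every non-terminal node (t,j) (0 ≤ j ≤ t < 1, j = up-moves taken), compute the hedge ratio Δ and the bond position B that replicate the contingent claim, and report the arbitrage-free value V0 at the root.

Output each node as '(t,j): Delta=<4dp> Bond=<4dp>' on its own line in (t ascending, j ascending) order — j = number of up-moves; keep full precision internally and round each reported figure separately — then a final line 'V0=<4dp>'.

(0,0): Delta=1.1460 Bond=53.9510
V0=197.1949

Under the risk-neutral measure, an up-move has probability p* = (R−d)/(u−d) = 0.8049 and values discount at R = 1.08.
Terminal values V(1,·): V(1,0)=165.7000, V(1,1)=224.4300
Node (0,0) S=125.0000: V=(p*·224.4300+(1−p*)·165.7000)/1.08=197.1949; Δ=(224.4300−165.7000)/(145.0000−93.7500)=1.1460; B=V−Δ·S=53.9510
The time-0 hedge costs 197.1949, which is the no-arbitrage price.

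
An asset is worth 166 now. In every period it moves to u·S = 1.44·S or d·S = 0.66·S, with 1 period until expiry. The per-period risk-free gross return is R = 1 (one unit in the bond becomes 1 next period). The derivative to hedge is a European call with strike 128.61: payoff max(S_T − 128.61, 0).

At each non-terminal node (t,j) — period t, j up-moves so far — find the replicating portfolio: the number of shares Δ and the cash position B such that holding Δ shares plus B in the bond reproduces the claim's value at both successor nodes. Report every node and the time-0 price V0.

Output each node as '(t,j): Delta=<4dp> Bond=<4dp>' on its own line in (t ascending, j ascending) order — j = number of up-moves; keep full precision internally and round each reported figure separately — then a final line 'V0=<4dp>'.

(0,0): Delta=0.8529 Bond=-93.4408
V0=48.1362

Since d<R<u, set p* = (R−d)/(u−d) = 0.4359; price each node as the discounted p*-expectation of its children.
Terminal values V(1,·): V(1,0)=0.0000, V(1,1)=110.4300
  t=0,j=0: stock 166.0000 → up 239.0400 (V=110.4300), down 109.5600 (V=0.0000). Price 48.1362; hedge Δ=0.8529, bond B=-93.4408.
Root portfolio cost Δ·166+B reproduces V0=48.1362.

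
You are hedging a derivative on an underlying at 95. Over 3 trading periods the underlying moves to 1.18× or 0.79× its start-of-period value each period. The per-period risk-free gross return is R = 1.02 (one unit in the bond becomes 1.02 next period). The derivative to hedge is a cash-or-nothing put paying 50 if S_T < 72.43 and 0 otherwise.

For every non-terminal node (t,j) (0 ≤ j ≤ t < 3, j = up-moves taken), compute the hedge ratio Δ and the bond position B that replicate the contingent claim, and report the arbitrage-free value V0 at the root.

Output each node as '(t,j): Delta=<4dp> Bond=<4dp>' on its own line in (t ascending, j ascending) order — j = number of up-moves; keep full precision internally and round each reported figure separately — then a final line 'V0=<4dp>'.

(0,0): Delta=-0.6277 Bond=76.9121
(1,0): Delta=-0.9877 Bond=105.4695
(1,1): Delta=-0.4600 Bond=59.6544
(2,0): Delta=0.0000 Bond=49.0196
(2,1): Delta=-1.4477 Bond=148.3157
(2,2): Delta=0.0000 Bond=0.0000
V0=17.2836

The replicating-portfolio and risk-neutral prices coincide; use p* = (1.02−0.79)/(1.18−0.79) = 0.5897 for the latter.
At expiry t=3: V(3,0)=50.0000, V(3,1)=50.0000, V(3,2)=0.0000, V(3,3)=0.0000
Node (2,0) S=59.2895: V=(p*·50.0000+(1−p*)·50.0000)/1.02=49.0196; Δ=(50.0000−50.0000)/(69.9616−46.8387)=0.0000; B=V−Δ·S=49.0196
Node (2,1) S=88.5590: V=(p*·0.0000+(1−p*)·50.0000)/1.02=20.1106; Δ=(0.0000−50.0000)/(104.4996−69.9616)=-1.4477; B=V−Δ·S=148.3157
Node (2,2) S=132.2780: V=(p*·0.0000+(1−p*)·0.0000)/1.02=0.0000; Δ=(0.0000−0.0000)/(156.0880−104.4996)=0.0000; B=V−Δ·S=0.0000
Node (1,0) S=75.0500: V=(p*·20.1106+(1−p*)·49.0196)/1.02=31.3438; Δ=(20.1106−49.0196)/(88.5590−59.2895)=-0.9877; B=V−Δ·S=105.4695
Node (1,1) S=112.1000: V=(p*·0.0000+(1−p*)·20.1106)/1.02=8.0887; Δ=(0.0000−20.1106)/(132.2780−88.5590)=-0.4600; B=V−Δ·S=59.6544
Node (0,0) S=95.0000: V=(p*·8.0887+(1−p*)·31.3438)/1.02=17.2836; Δ=(8.0887−31.3438)/(112.1000−75.0500)=-0.6277; B=V−Δ·S=76.9121
Root portfolio cost Δ·95+B reproduces V0=17.2836.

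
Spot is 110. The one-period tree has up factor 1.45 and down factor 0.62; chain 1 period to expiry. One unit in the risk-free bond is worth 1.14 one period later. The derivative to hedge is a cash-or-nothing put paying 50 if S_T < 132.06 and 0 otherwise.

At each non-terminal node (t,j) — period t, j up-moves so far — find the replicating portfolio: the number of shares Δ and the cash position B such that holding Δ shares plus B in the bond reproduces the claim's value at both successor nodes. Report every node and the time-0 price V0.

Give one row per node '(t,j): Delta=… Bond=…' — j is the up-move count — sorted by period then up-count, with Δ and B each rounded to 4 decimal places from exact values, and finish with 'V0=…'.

(0,0): Delta=-0.5476 Bond=76.6223
V0=16.3813

Risk-neutral probability p* = (R−d)/(u−d) = (1.14−0.62)/(1.45−0.62) = 0.6265.
At expiry t=1: V(1,0)=50.0000, V(1,1)=0.0000
(0,0): S=110.0000. Δ = (V_up−V_dn)/(S_up−S_dn) = (0.0000−50.0000)/(159.5000−68.2000) = -0.5476. V = [p*·0.0000 + (1−p*)·50.0000]/1.14 = 16.3813. B = V − Δ·S = 76.6223.
Self-financing check: at every node Δ·S+B equals the discounted successor values.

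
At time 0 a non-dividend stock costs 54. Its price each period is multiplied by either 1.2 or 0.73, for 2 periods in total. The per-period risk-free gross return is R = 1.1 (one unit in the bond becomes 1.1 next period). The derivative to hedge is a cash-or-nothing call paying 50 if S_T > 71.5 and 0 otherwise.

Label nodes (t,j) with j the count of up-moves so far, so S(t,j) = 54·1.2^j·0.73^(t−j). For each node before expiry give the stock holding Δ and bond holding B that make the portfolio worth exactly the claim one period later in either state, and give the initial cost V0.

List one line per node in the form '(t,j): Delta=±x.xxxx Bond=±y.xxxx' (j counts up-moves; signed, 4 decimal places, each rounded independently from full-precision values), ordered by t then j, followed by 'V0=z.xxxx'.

No-arbitrage ⇒ martingale measure with p* = (R−d)/(u−d) = 0.7872.
Terminal payoffs: V(2,0)=0.0000, V(2,1)=0.0000, V(2,2)=50.0000
Node (1,0) S=39.4200: V=(p*·0.0000+(1−p*)·0.0000)/1.1=0.0000; Δ=(0.0000−0.0000)/(47.3040−28.7766)=0.0000; B=V−Δ·S=0.0000
Node (1,1) S=64.8000: V=(p*·50.0000+(1−p*)·0.0000)/1.1=35.7834; Δ=(50.0000−0.0000)/(77.7600−47.3040)=1.6417; B=V−Δ·S=-70.5996
Node (0,0) S=54.0000: V=(p*·35.7834+(1−p*)·0.0000)/1.1=25.6090; Δ=(35.7834−0.0000)/(64.8000−39.4200)=1.4099; B=V−Δ·S=-50.5258
Each (Δ,B) replicates both successor values, so the strategy is self-financing and V0 is arbitrage-free.

(0,0): Delta=1.4099 Bond=-50.5258
(1,0): Delta=0.0000 Bond=0.0000
(1,1): Delta=1.6417 Bond=-70.5996
V0=25.6090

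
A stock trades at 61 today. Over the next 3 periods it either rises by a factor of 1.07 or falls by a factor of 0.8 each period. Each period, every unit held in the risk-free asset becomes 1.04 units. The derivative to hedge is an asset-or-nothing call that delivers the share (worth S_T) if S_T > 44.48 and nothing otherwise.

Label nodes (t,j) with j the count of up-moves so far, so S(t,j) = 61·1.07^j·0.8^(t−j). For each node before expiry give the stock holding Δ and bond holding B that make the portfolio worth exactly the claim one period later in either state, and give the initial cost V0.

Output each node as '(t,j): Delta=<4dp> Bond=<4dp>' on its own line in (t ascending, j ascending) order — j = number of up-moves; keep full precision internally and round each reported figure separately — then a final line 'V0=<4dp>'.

(0,0): Delta=1.4559 Bond=-29.0702
(1,0): Delta=3.6242 Bond=-136.0487
(1,1): Delta=1.2532 Bond=-17.0061
(2,0): Delta=0.0000 Bond=0.0000
(2,1): Delta=3.9630 Bond=-159.1770
(2,2): Delta=1.0000 Bond=0.0000
V0=59.7393

The replicating-portfolio and risk-neutral prices coincide; use p* = (1.04−0.8)/(1.07−0.8) = 0.8889 for the latter.
Terminal payoffs: V(3,0)=0.0000, V(3,1)=0.0000, V(3,2)=55.8711, V(3,3)=74.7276
Node (2,0) S=39.0400: V=(p*·0.0000+(1−p*)·0.0000)/1.04=0.0000; Δ=(0.0000−0.0000)/(41.7728−31.2320)=0.0000; B=V−Δ·S=0.0000
Node (2,1) S=52.2160: V=(p*·55.8711+(1−p*)·0.0000)/1.04=47.7531; Δ=(55.8711−0.0000)/(55.8711−41.7728)=3.9630; B=V−Δ·S=-159.1770
Node (2,2) S=69.8389: V=(p*·74.7276+(1−p*)·55.8711)/1.04=69.8389; Δ=(74.7276−55.8711)/(74.7276−55.8711)=1.0000; B=V−Δ·S=0.0000
Node (1,0) S=48.8000: V=(p*·47.7531+(1−p*)·0.0000)/1.04=40.8146; Δ=(47.7531−0.0000)/(52.2160−39.0400)=3.6242; B=V−Δ·S=-136.0487
Node (1,1) S=65.2700: V=(p*·69.8389+(1−p*)·47.7531)/1.04=64.7932; Δ=(69.8389−47.7531)/(69.8389−52.2160)=1.2532; B=V−Δ·S=-17.0061
Node (0,0) S=61.0000: V=(p*·64.7932+(1−p*)·40.8146)/1.04=59.7393; Δ=(64.7932−40.8146)/(65.2700−48.8000)=1.4559; B=V−Δ·S=-29.0702
Root portfolio cost Δ·61+B reproduces V0=59.7393.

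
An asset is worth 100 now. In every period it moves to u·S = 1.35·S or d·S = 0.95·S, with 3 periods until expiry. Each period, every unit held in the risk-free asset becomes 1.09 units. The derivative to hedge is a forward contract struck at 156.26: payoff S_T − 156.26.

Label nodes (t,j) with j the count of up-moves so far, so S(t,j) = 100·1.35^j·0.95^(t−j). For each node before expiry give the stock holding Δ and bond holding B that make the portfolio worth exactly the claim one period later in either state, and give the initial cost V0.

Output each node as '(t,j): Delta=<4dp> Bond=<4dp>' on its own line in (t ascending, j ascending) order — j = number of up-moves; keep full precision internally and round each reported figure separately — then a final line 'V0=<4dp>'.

Under the risk-neutral measure, an up-move has probability p* = (R−d)/(u−d) = 0.3500 and values discount at R = 1.09.
Terminal values V(3,·): V(3,0)=-70.5225, V(3,1)=-34.4225, V(3,2)=16.8775, V(3,3)=89.7775
  t=2,j=0: stock 90.2500 → up 121.8375 (V=-34.4225), down 85.7375 (V=-70.5225). Price -53.1078; hedge Δ=1.0000, bond B=-143.3578.
  t=2,j=1: stock 128.2500 → up 173.1375 (V=16.8775), down 121.8375 (V=-34.4225). Price -15.1078; hedge Δ=1.0000, bond B=-143.3578.
  t=2,j=2: stock 182.2500 → up 246.0375 (V=89.7775), down 173.1375 (V=16.8775). Price 38.8922; hedge Δ=1.0000, bond B=-143.3578.
  t=1,j=0: stock 95.0000 → up 128.2500 (V=-15.1078), down 90.2500 (V=-53.1078). Price -36.5209; hedge Δ=1.0000, bond B=-131.5209.
  t=1,j=1: stock 135.0000 → up 182.2500 (V=38.8922), down 128.2500 (V=-15.1078). Price 3.4791; hedge Δ=1.0000, bond B=-131.5209.
  t=0,j=0: stock 100.0000 → up 135.0000 (V=3.4791), down 95.0000 (V=-36.5209). Price -20.6614; hedge Δ=1.0000, bond B=-120.6614.
The time-0 hedge costs -20.6614, which is the no-arbitrage price.

(0,0): Delta=1.0000 Bond=-120.6614
(1,0): Delta=1.0000 Bond=-131.5209
(1,1): Delta=1.0000 Bond=-131.5209
(2,0): Delta=1.0000 Bond=-143.3578
(2,1): Delta=1.0000 Bond=-143.3578
(2,2): Delta=1.0000 Bond=-143.3578
V0=-20.6614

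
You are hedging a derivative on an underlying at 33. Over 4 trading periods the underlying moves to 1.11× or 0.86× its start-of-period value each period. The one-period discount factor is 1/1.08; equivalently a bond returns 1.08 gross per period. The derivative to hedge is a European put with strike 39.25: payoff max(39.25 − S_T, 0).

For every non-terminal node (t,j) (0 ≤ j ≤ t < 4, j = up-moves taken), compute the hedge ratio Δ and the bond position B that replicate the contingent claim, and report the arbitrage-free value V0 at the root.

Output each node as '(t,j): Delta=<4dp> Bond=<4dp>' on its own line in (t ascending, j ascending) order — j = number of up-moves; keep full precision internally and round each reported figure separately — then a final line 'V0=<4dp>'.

(0,0): Delta=-0.2888 Bond=10.1606
(1,0): Delta=-1.0000 Bond=31.1579
(1,1): Delta=-0.2136 Bond=8.2210
(2,0): Delta=-1.0000 Bond=33.6505
(2,1): Delta=-1.0000 Bond=33.6505
(2,2): Delta=-0.1306 Bond=5.5007
(3,0): Delta=-1.0000 Bond=36.3426
(3,1): Delta=-1.0000 Bond=36.3426
(3,2): Delta=-1.0000 Bond=36.3426
(3,3): Delta=-0.0387 Bond=1.7950
V0=0.6309

Under the risk-neutral measure, an up-move has probability p* = (R−d)/(u−d) = 0.8800 and values discount at R = 1.08.
Payoff layer (t=4): V(4,0)=21.1987, V(4,1)=15.9513, V(4,2)=9.1784, V(4,3)=0.4366, V(4,4)=0.0000
Node (3,0) S=20.9898: V=(p*·15.9513+(1−p*)·21.1987)/1.08=15.3527; Δ=(15.9513−21.1987)/(23.2987−18.0513)=-1.0000; B=V−Δ·S=36.3426
Node (3,1) S=27.0915: V=(p*·9.1784+(1−p*)·15.9513)/1.08=9.2510; Δ=(9.1784−15.9513)/(30.0716−23.2987)=-1.0000; B=V−Δ·S=36.3426
Node (3,2) S=34.9670: V=(p*·0.4366+(1−p*)·9.1784)/1.08=1.3756; Δ=(0.4366−9.1784)/(38.8134−30.0716)=-1.0000; B=V−Δ·S=36.3426
Node (3,3) S=45.1318: V=(p*·0.0000+(1−p*)·0.4366)/1.08=0.0485; Δ=(0.0000−0.4366)/(50.0963−38.8134)=-0.0387; B=V−Δ·S=1.7950
Node (2,0) S=24.4068: V=(p*·9.2510+(1−p*)·15.3527)/1.08=9.2437; Δ=(9.2510−15.3527)/(27.0915−20.9898)=-1.0000; B=V−Δ·S=33.6505
Node (2,1) S=31.5018: V=(p*·1.3756+(1−p*)·9.2510)/1.08=2.1487; Δ=(1.3756−9.2510)/(34.9670−27.0915)=-1.0000; B=V−Δ·S=33.6505
Node (2,2) S=40.6593: V=(p*·0.0485+(1−p*)·1.3756)/1.08=0.1924; Δ=(0.0485−1.3756)/(45.1318−34.9670)=-0.1306; B=V−Δ·S=5.5007
Node (1,0) S=28.3800: V=(p*·2.1487+(1−p*)·9.2437)/1.08=2.7779; Δ=(2.1487−9.2437)/(31.5018−24.4068)=-1.0000; B=V−Δ·S=31.1579
Node (1,1) S=36.6300: V=(p*·0.1924+(1−p*)·2.1487)/1.08=0.3955; Δ=(0.1924−2.1487)/(40.6593−31.5018)=-0.2136; B=V−Δ·S=8.2210
Node (0,0) S=33.0000: V=(p*·0.3955+(1−p*)·2.7779)/1.08=0.6309; Δ=(0.3955−2.7779)/(36.6300−28.3800)=-0.2888; B=V−Δ·S=10.1606
Self-financing check: at every node Δ·S+B equals the discounted successor values.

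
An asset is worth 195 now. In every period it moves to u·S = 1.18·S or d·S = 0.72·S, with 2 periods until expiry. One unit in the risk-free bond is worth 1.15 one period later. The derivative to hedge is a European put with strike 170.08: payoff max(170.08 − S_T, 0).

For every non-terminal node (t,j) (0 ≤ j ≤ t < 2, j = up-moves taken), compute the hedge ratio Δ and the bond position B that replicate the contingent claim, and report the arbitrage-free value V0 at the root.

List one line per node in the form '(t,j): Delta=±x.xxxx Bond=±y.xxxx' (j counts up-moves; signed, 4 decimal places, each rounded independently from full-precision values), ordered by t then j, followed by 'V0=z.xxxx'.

Under the risk-neutral measure, an up-move has probability p* = (R−d)/(u−d) = 0.9348 and values discount at R = 1.15.
Terminal values V(2,·): V(2,0)=68.9920, V(2,1)=4.4080, V(2,2)=0.0000
Node (1,0) S=140.4000: V=(p*·4.4080+(1−p*)·68.9920)/1.15=7.4957; Δ=(4.4080−68.9920)/(165.6720−101.0880)=-1.0000; B=V−Δ·S=147.8957
Node (1,1) S=230.1000: V=(p*·0.0000+(1−p*)·4.4080)/1.15=0.2500; Δ=(0.0000−4.4080)/(271.5180−165.6720)=-0.0416; B=V−Δ·S=9.8326
Node (0,0) S=195.0000: V=(p*·0.2500+(1−p*)·7.4957)/1.15=0.6283; Δ=(0.2500−7.4957)/(230.1000−140.4000)=-0.0808; B=V−Δ·S=16.3797
Each (Δ,B) replicates both successor values, so the strategy is self-financing and V0 is arbitrage-free.

(0,0): Delta=-0.0808 Bond=16.3797
(1,0): Delta=-1.0000 Bond=147.8957
(1,1): Delta=-0.0416 Bond=9.8326
V0=0.6283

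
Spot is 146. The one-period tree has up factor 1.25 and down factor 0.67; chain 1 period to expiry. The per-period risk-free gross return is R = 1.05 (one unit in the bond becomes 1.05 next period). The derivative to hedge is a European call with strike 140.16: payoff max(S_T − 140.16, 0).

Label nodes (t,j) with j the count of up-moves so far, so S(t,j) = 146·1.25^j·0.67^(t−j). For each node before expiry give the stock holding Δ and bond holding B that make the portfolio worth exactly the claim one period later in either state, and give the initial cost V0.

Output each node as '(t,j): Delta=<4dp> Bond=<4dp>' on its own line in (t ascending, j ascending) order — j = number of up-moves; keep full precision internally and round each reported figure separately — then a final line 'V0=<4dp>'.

(0,0): Delta=0.5000 Bond=-46.5810
V0=26.4190

No-arbitrage ⇒ martingale measure with p* = (R−d)/(u−d) = 0.6552.
At expiry t=1: V(1,0)=0.0000, V(1,1)=42.3400
(0,0): S=146.0000. Δ = (V_up−V_dn)/(S_up−S_dn) = (42.3400−0.0000)/(182.5000−97.8200) = 0.5000. V = [p*·42.3400 + (1−p*)·0.0000]/1.05 = 26.4190. B = V − Δ·S = -46.5810.
The time-0 hedge costs 26.4190, which is the no-arbitrage price.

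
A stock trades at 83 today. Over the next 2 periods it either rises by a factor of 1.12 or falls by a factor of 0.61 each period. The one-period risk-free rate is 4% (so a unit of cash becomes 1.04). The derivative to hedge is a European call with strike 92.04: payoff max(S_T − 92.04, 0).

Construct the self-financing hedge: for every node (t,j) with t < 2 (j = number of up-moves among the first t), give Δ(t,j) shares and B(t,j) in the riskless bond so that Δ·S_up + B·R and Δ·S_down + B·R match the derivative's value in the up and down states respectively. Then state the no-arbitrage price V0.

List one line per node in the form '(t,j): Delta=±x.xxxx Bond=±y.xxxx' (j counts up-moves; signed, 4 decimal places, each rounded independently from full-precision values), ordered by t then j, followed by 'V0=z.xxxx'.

(0,0): Delta=0.2313 Bond=-11.2586
(1,0): Delta=0.0000 Bond=0.0000
(1,1): Delta=0.2547 Bond=-13.8874
V0=7.9364

The replicating-portfolio and risk-neutral prices coincide; use p* = (1.04−0.61)/(1.12−0.61) = 0.8431 for the latter.
At expiry t=2: V(2,0)=0.0000, V(2,1)=0.0000, V(2,2)=12.0752
  t=1,j=0: stock 50.6300 → up 56.7056 (V=0.0000), down 30.8843 (V=0.0000). Price 0.0000; hedge Δ=0.0000, bond B=0.0000.
  t=1,j=1: stock 92.9600 → up 104.1152 (V=12.0752), down 56.7056 (V=0.0000). Price 9.7895; hedge Δ=0.2547, bond B=-13.8874.
  t=0,j=0: stock 83.0000 → up 92.9600 (V=9.7895), down 50.6300 (V=0.0000). Price 7.9364; hedge Δ=0.2313, bond B=-11.2586.
Each (Δ,B) replicates both successor values, so the strategy is self-financing and V0 is arbitrage-free.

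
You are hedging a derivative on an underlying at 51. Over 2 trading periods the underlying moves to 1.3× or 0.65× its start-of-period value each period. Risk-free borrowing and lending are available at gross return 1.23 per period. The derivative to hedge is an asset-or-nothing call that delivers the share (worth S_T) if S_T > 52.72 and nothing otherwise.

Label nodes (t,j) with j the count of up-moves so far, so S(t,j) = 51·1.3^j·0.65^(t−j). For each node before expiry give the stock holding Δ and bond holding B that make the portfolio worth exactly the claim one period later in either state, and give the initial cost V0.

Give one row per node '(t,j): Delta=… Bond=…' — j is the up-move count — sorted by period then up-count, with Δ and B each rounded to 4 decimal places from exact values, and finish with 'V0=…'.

Since d<R<u, set p* = (R−d)/(u−d) = 0.8923; price each node as the discounted p*-expectation of its children.
Payoff layer (t=2): V(2,0)=0.0000, V(2,1)=0.0000, V(2,2)=86.1900
Node (1,0) S=33.1500: V=(p*·0.0000+(1−p*)·0.0000)/1.23=0.0000; Δ=(0.0000−0.0000)/(43.0950−21.5475)=0.0000; B=V−Δ·S=0.0000
Node (1,1) S=66.3000: V=(p*·86.1900+(1−p*)·0.0000)/1.23=62.5268; Δ=(86.1900−0.0000)/(86.1900−43.0950)=2.0000; B=V−Δ·S=-70.0732
Node (0,0) S=51.0000: V=(p*·62.5268+(1−p*)·0.0000)/1.23=45.3603; Δ=(62.5268−0.0000)/(66.3000−33.1500)=1.8862; B=V−Δ·S=-50.8348
Check: Δ(0,0)·S0 + B(0,0) = 45.3603 = V0.

(0,0): Delta=1.8862 Bond=-50.8348
(1,0): Delta=0.0000 Bond=0.0000
(1,1): Delta=2.0000 Bond=-70.0732
V0=45.3603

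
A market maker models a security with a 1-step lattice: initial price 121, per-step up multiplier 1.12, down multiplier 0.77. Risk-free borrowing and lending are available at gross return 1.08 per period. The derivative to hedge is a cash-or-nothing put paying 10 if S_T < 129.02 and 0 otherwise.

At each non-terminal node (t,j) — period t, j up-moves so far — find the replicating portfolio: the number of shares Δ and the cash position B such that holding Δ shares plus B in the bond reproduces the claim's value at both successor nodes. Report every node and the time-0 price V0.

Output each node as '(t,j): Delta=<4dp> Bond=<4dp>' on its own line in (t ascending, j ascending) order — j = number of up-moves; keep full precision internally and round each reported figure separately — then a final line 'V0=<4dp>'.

The replicating-portfolio and risk-neutral prices coincide; use p* = (1.08−0.77)/(1.12−0.77) = 0.8857 for the latter.
Payoff layer (t=1): V(1,0)=10.0000, V(1,1)=0.0000
  t=0,j=0: stock 121.0000 → up 135.5200 (V=0.0000), down 93.1700 (V=10.0000). Price 1.0582; hedge Δ=-0.2361, bond B=29.6296.
The time-0 hedge costs 1.0582, which is the no-arbitrage price.

(0,0): Delta=-0.2361 Bond=29.6296
V0=1.0582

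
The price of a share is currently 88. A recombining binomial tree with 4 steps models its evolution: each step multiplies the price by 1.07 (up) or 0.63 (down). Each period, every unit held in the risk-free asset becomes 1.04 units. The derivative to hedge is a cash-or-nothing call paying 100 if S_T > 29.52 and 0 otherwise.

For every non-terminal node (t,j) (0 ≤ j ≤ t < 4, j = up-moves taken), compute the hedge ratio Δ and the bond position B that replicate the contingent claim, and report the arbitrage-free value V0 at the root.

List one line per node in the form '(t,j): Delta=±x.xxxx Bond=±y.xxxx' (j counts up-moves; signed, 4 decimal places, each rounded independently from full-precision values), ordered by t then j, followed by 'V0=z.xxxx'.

No-arbitrage ⇒ martingale measure with p* = (R−d)/(u−d) = 0.9318.
Payoff layer (t=4): V(4,0)=0.0000, V(4,1)=0.0000, V(4,2)=100.0000, V(4,3)=100.0000, V(4,4)=100.0000
  t=3,j=0: stock 22.0041 → up 23.5444 (V=0.0000), down 13.8626 (V=0.0000). Price 0.0000; hedge Δ=0.0000, bond B=0.0000.
  t=3,j=1: stock 37.3721 → up 39.9882 (V=100.0000), down 23.5444 (V=0.0000). Price 89.5979; hedge Δ=6.0813, bond B=-137.6748.
  t=3,j=2: stock 63.4733 → up 67.9164 (V=100.0000), down 39.9882 (V=100.0000). Price 96.1538; hedge Δ=0.0000, bond B=96.1538.
  t=3,j=3: stock 107.8038 → up 115.3500 (V=100.0000), down 67.9164 (V=100.0000). Price 96.1538; hedge Δ=0.0000, bond B=96.1538.
  t=2,j=0: stock 34.9272 → up 37.3721 (V=89.5979), down 22.0041 (V=0.0000). Price 80.2778; hedge Δ=5.8302, bond B=-123.3538.
  t=2,j=1: stock 59.3208 → up 63.4733 (V=96.1538), down 37.3721 (V=89.5979). Price 92.0258; hedge Δ=0.2512, bond B=77.1259.
  t=2,j=2: stock 100.7512 → up 107.8038 (V=96.1538), down 63.4733 (V=96.1538). Price 92.4556; hedge Δ=0.0000, bond B=92.4556.
  t=1,j=0: stock 55.4400 → up 59.3208 (V=92.0258), down 34.9272 (V=80.2778). Price 87.7162; hedge Δ=0.4816, bond B=61.0162.
  t=1,j=1: stock 94.1600 → up 100.7512 (V=92.4556), down 59.3208 (V=92.0258). Price 88.8715; hedge Δ=0.0104, bond B=87.8946.
  t=0,j=0: stock 88.0000 → up 94.1600 (V=88.8715), down 55.4400 (V=87.7162). Price 85.3776; hedge Δ=0.0298, bond B=82.7519.
Self-financing check: at every node Δ·S+B equals the discounted successor values.

(0,0): Delta=0.0298 Bond=82.7519
(1,0): Delta=0.4816 Bond=61.0162
(1,1): Delta=0.0104 Bond=87.8946
(2,0): Delta=5.8302 Bond=-123.3538
(2,1): Delta=0.2512 Bond=77.1259
(2,2): Delta=0.0000 Bond=92.4556
(3,0): Delta=0.0000 Bond=0.0000
(3,1): Delta=6.0813 Bond=-137.6748
(3,2): Delta=0.0000 Bond=96.1538
(3,3): Delta=0.0000 Bond=96.1538
V0=85.3776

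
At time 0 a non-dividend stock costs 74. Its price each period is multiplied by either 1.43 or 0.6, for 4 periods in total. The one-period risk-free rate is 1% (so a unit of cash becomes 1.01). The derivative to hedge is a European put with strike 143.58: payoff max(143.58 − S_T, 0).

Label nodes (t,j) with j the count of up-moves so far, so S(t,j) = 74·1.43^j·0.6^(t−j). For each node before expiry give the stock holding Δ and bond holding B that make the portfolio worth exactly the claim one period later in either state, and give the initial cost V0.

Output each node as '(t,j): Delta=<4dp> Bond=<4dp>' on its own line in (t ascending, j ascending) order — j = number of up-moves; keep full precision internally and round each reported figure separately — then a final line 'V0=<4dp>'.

(0,0): Delta=-0.6841 Bond=124.0894
(1,0): Delta=-1.0000 Bond=139.3573
(1,1): Delta=-0.5483 Bond=110.9611
(2,0): Delta=-1.0000 Bond=140.7509
(2,1): Delta=-1.0000 Bond=140.7509
(2,2): Delta=-0.3541 Bond=82.6909
(3,0): Delta=-1.0000 Bond=142.1584
(3,1): Delta=-1.0000 Bond=142.1584
(3,2): Delta=-1.0000 Bond=142.1584
(3,3): Delta=-0.0765 Bond=23.4470
V0=73.4678

Risk-neutral probability p* = (R−d)/(u−d) = (1.01−0.6)/(1.43−0.6) = 0.4940.
Payoff layer (t=4): V(4,0)=133.9896, V(4,1)=120.7229, V(4,2)=89.1039, V(4,3)=13.7452, V(4,4)=0.0000
  t=3,j=0: stock 15.9840 → up 22.8571 (V=120.7229), down 9.5904 (V=133.9896). Price 126.1744; hedge Δ=-1.0000, bond B=142.1584.
  t=3,j=1: stock 38.0952 → up 54.4761 (V=89.1039), down 22.8571 (V=120.7229). Price 104.0632; hedge Δ=-1.0000, bond B=142.1584.
  t=3,j=2: stock 90.7936 → up 129.8348 (V=13.7452), down 54.4761 (V=89.1039). Price 51.3649; hedge Δ=-1.0000, bond B=142.1584.
  t=3,j=3: stock 216.3913 → up 309.4396 (V=0.0000), down 129.8348 (V=13.7452). Price 6.8865; hedge Δ=-0.0765, bond B=23.4470.
  t=2,j=0: stock 26.6400 → up 38.0952 (V=104.0632), down 15.9840 (V=126.1744). Price 114.1109; hedge Δ=-1.0000, bond B=140.7509.
  t=2,j=1: stock 63.4920 → up 90.7936 (V=51.3649), down 38.0952 (V=104.0632). Price 77.2589; hedge Δ=-1.0000, bond B=140.7509.
  t=2,j=2: stock 151.3226 → up 216.3913 (V=6.8865), down 90.7936 (V=51.3649). Price 29.1026; hedge Δ=-0.3541, bond B=82.6909.
  t=1,j=0: stock 44.4000 → up 63.4920 (V=77.2589), down 26.6400 (V=114.1109). Price 94.9573; hedge Δ=-1.0000, bond B=139.3573.
  t=1,j=1: stock 105.8200 → up 151.3226 (V=29.1026), down 63.4920 (V=77.2589). Price 52.9414; hedge Δ=-0.5483, bond B=110.9611.
  t=0,j=0: stock 74.0000 → up 105.8200 (V=52.9414), down 44.4000 (V=94.9573). Price 73.4678; hedge Δ=-0.6841, bond B=124.0894.
The time-0 hedge costs 73.4678, which is the no-arbitrage price.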